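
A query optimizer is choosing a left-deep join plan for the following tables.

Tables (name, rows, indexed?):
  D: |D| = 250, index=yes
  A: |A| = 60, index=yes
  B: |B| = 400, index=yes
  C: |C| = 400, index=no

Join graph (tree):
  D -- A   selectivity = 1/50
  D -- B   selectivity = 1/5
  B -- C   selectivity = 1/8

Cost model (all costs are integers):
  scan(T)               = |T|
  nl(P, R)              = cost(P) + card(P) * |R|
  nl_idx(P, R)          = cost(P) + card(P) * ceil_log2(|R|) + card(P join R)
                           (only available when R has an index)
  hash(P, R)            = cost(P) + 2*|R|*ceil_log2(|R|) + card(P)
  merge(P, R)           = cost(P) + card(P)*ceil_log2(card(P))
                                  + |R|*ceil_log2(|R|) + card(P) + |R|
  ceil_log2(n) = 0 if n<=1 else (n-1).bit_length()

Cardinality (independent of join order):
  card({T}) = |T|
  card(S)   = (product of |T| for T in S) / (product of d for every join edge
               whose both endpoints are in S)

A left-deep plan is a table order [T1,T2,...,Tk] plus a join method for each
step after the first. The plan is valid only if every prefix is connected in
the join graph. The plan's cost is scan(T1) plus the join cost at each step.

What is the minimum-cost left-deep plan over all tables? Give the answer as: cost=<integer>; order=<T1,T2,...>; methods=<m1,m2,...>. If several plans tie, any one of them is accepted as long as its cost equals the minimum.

cost=39040; order=A,D,B,C; methods=nl_idx,merge,hash

Selinger DP (subsets sized 1..n):
  {D}: scan cost=250, card=250
  {A}: scan cost=60, card=60
  {B}: scan cost=400, card=400
  {C}: scan cost=400, card=400
  {AD}: card=300; try (D,nl_idx)→840, (A,hash)→1220, (A,nl_idx)→2050, (D,merge)→2730, (A,merge)→2920, (D,hash)→4120 …(+2); best=840 via (D,nl_idx)
  {BD}: card=20000; try (D,hash)→4800, (B,merge)→6500, (D,merge)→6650, (B,hash)→7700, (B,nl_idx)→22500, (D,nl_idx)→23600 …(+2); best=4800 via (D,hash)
  {BC}: card=20000; try (C,hash)→8000, (B,hash)→8000, (C,merge)→8400, (B,merge)→8400, (B,nl_idx)→24000, (C,nl)→160400 …(+1); best=8000 via (C,hash)
  {ABD}: card=24000; try (B,merge)→7840, (B,hash)→8340, (A,hash)→25520, (B,nl_idx)→27540, (B,nl)→120840, (A,nl_idx)→148800 …(+2); best=7840 via (B,merge)
  {BCD}: card=1000000; try (D,hash)→32000, (C,hash)→32000, (C,merge)→328800, (D,merge)→330250, (D,nl_idx)→1168000, (D,nl)→5008000 …(+1); best=32000 via (D,hash)
  {ABCD}: card=1200000; try (C,hash)→39040, (C,merge)→395840, (A,hash)→1032720, (A,nl_idx)→7232000, (C,nl)→9607840, (A,merge)→21032420 …(+1); best=39040 via (C,hash)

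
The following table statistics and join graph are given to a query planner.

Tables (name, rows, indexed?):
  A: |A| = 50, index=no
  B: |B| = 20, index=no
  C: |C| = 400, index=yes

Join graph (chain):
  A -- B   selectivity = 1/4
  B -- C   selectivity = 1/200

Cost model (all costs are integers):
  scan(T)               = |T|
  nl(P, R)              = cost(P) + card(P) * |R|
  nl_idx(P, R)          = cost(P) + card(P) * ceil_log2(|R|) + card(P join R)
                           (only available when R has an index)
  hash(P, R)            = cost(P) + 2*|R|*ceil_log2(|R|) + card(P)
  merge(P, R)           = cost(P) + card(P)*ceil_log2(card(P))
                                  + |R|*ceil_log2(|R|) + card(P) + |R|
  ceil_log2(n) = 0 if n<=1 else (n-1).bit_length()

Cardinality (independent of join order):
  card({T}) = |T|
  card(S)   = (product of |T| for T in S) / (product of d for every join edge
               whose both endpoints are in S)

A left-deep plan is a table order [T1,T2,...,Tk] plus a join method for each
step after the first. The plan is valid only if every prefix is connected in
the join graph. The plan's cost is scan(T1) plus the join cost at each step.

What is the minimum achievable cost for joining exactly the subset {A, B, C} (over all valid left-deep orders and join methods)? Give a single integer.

Selinger DP over subsets of {A,B,C}:
  {A}: scan cost=50, card=50
  {B}: scan cost=20, card=20
  {C}: scan cost=400, card=400
  {AB}: card=250; try (B,hash)→300, (A,merge)→490, (B,merge)→520, (A,hash)→640, (A,nl)→1020, (B,nl)→1050; best=300 via (B,hash)
  {BC}: card=40; try (C,nl_idx)→240, (B,hash)→1000, (C,merge)→4140, (B,merge)→4520, (C,hash)→7240, (C,nl)→8020 …(+1); best=240 via (C,nl_idx)
  {ABC}: card=500; try (A,merge)→870, (A,hash)→880, (A,nl)→2240, (C,nl_idx)→3050, (C,merge)→6550, (C,hash)→7750 …(+1); best=870 via (A,merge)

870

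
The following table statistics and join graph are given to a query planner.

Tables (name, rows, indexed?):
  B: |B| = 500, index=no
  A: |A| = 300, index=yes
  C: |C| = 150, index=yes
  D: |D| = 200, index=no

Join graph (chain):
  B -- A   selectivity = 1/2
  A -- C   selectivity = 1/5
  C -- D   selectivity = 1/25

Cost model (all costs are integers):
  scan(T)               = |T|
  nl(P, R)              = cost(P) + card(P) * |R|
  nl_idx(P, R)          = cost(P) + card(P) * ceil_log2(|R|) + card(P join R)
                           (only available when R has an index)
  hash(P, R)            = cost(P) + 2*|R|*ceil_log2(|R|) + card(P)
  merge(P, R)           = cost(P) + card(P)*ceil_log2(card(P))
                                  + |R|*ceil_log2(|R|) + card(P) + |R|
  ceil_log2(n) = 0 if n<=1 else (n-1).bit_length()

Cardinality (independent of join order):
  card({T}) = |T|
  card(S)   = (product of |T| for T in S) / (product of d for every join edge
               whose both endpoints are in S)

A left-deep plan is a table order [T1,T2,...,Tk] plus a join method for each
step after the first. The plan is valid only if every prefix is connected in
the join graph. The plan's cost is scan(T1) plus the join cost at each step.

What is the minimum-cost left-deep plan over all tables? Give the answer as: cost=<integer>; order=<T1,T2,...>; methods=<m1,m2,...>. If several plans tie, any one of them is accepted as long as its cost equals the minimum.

Selinger DP (subsets sized 1..n):
  {B}: scan cost=500, card=500
  {A}: scan cost=300, card=300
  {C}: scan cost=150, card=150
  {D}: scan cost=200, card=200
  {AB}: card=75000; try (A,hash)→6400, (B,merge)→8300, (A,merge)→8500, (B,hash)→9600, (A,nl_idx)→80000, (B,nl)→150300 …(+1); best=6400 via (A,hash)
  {AC}: card=9000; try (C,hash)→3000, (A,merge)→4500, (C,merge)→4650, (A,hash)→5700, (A,nl_idx)→10500, (C,nl_idx)→11700 …(+2); best=3000 via (C,hash)
  {CD}: card=1200; try (C,hash)→2800, (C,nl_idx)→3000, (D,merge)→3300, (C,merge)→3350, (D,hash)→3500, (D,nl)→30150 …(+1); best=2800 via (C,hash)
  {ABC}: card=2250000; try (B,hash)→21000, (C,hash)→83800, (B,merge)→143000, (C,merge)→1357750, (C,nl_idx)→2856400, (B,nl)→4503000 …(+1); best=21000 via (B,hash)
  {ACD}: card=72000; try (A,hash)→9400, (D,hash)→15200, (A,merge)→20200, (A,nl_idx)→85600, (D,merge)→139800, (A,nl)→362800 …(+1); best=9400 via (A,hash)
  {ABCD}: card=18000000; try (B,hash)→90400, (B,merge)→1310400, (D,hash)→2274200, (B,nl)→36009400, (D,merge)→51772800, (D,nl)→450021000; best=90400 via (B,hash)

cost=90400; order=D,C,A,B; methods=hash,hash,hash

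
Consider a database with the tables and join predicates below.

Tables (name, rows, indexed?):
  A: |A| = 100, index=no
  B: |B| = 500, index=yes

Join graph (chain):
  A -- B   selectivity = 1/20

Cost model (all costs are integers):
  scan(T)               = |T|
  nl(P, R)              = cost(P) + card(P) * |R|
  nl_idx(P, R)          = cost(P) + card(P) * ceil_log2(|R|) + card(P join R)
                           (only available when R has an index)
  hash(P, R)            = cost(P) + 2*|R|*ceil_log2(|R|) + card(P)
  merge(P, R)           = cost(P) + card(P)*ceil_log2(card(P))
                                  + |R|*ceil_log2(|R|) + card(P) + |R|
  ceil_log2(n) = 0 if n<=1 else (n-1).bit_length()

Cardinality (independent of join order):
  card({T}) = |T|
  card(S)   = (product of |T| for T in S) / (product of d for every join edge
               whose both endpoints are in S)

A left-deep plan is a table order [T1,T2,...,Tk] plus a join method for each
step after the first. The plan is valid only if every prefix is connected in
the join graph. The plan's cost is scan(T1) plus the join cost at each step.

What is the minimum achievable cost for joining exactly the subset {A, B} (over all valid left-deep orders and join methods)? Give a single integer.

2400

Selinger DP over subsets of {A,B}:
  {A}: scan cost=100, card=100
  {B}: scan cost=500, card=500
  {AB}: card=2500; try (A,hash)→2400, (B,nl_idx)→3500, (B,merge)→5900, (A,merge)→6300, (B,hash)→9200, (B,nl)→50100 …(+1); best=2400 via (A,hash)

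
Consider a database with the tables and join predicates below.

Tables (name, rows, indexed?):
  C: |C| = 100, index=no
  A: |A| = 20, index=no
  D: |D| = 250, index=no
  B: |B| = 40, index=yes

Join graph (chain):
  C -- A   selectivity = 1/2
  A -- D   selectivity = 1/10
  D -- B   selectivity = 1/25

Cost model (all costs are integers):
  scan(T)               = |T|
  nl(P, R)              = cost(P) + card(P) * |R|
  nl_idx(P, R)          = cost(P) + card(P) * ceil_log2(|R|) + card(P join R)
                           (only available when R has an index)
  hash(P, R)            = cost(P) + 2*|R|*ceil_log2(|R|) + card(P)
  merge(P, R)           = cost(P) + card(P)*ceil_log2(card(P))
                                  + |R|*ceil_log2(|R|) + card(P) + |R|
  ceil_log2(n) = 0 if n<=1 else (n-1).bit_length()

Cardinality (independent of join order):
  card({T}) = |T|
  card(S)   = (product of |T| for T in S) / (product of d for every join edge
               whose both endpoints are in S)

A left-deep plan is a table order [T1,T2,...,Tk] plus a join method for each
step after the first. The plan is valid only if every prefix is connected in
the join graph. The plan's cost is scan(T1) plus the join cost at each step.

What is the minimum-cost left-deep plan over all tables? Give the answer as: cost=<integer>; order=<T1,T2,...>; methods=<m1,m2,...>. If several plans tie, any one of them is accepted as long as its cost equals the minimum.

Selinger DP (subsets sized 1..n):
  {C}: scan cost=100, card=100
  {A}: scan cost=20, card=20
  {D}: scan cost=250, card=250
  {B}: scan cost=40, card=40
  {AC}: card=1000; try (A,hash)→400, (C,merge)→940, (A,merge)→1020, (C,hash)→1440, (C,nl)→2020, (A,nl)→2100; best=400 via (A,hash)
  {AD}: card=500; try (A,hash)→700, (D,merge)→2390, (A,merge)→2620, (D,hash)→4040, (D,nl)→5020, (A,nl)→5250; best=700 via (A,hash)
  {BD}: card=400; try (B,hash)→980, (B,nl_idx)→2150, (D,merge)→2570, (B,merge)→2780, (D,hash)→4080, (D,nl)→10040 …(+1); best=980 via (B,hash)
  {ACD}: card=25000; try (C,hash)→2600, (D,hash)→5400, (C,merge)→6500, (D,merge)→13650, (C,nl)→50700, (D,nl)→250400; best=2600 via (C,hash)
  {ABD}: card=800; try (A,hash)→1580, (B,hash)→1680, (B,nl_idx)→4500, (A,merge)→5100, (B,merge)→5980, (A,nl)→8980 …(+1); best=1580 via (A,hash)
  {ABCD}: card=40000; try (C,hash)→3780, (C,merge)→11180, (B,hash)→28080, (C,nl)→81580, (B,nl_idx)→192600, (B,merge)→402880 …(+1); best=3780 via (C,hash)

cost=3780; order=D,B,A,C; methods=hash,hash,hash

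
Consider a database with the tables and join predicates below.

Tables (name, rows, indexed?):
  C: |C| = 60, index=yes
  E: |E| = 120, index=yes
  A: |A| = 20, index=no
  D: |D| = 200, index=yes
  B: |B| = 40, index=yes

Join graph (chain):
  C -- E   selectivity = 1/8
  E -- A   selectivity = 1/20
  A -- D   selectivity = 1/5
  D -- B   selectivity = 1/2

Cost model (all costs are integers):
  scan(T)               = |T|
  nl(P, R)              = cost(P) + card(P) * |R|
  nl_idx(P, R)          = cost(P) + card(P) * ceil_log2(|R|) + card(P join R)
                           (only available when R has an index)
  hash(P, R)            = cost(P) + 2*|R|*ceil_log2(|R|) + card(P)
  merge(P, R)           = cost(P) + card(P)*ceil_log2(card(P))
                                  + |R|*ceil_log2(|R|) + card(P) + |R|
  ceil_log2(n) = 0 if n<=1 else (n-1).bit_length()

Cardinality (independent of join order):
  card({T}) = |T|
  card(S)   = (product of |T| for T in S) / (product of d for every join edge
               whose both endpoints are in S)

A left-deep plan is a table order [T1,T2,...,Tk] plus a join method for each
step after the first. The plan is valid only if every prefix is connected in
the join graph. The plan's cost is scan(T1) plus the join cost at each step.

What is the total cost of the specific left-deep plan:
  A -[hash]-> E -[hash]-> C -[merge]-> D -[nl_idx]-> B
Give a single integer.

step 1: scan A: cost=20, card=20
step 2: join E via hash
    card(P join E) = 20*120/(20) = 120
    cost = 20 + 2*120*7 + 20 = 1720
step 3: join C via hash
    card(P join C) = 120*60/(8) = 900
    cost = 1720 + 2*60*6 + 120 = 2560
step 4: join D via merge
    card(P join D) = 900*200/(5) = 36000
    cost = 2560 + 900*10 + 200*8 + 900 + 200 = 14260
step 5: join B via nl_idx
    card(P join B) = 36000*40/(2) = 720000
    cost = 14260 + 36000*6 + 720000 = 950260

950260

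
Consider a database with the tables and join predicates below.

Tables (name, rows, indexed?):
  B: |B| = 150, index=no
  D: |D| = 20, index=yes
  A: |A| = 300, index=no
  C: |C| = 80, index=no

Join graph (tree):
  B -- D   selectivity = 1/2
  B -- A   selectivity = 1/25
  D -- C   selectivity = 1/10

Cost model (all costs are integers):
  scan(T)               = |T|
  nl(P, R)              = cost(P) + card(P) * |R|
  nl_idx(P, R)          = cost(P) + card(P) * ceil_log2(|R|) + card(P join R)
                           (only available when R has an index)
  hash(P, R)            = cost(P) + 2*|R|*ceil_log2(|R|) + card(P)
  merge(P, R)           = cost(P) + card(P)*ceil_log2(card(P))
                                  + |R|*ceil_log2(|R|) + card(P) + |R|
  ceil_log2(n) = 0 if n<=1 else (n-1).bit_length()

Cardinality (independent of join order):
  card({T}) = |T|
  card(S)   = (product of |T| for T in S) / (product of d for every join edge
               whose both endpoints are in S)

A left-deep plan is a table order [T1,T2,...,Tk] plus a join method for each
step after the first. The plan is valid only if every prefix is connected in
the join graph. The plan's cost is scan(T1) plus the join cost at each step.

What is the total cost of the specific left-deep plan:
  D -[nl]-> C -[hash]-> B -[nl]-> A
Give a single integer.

3604180

step 1: scan D: cost=20, card=20
step 2: join C via nl
    card(P join C) = 20*80/(10) = 160
    cost = 20 + 20*80 = 1620
step 3: join B via hash
    card(P join B) = 160*150/(2) = 12000
    cost = 1620 + 2*150*8 + 160 = 4180
step 4: join A via nl
    card(P join A) = 12000*300/(25) = 144000
    cost = 4180 + 12000*300 = 3604180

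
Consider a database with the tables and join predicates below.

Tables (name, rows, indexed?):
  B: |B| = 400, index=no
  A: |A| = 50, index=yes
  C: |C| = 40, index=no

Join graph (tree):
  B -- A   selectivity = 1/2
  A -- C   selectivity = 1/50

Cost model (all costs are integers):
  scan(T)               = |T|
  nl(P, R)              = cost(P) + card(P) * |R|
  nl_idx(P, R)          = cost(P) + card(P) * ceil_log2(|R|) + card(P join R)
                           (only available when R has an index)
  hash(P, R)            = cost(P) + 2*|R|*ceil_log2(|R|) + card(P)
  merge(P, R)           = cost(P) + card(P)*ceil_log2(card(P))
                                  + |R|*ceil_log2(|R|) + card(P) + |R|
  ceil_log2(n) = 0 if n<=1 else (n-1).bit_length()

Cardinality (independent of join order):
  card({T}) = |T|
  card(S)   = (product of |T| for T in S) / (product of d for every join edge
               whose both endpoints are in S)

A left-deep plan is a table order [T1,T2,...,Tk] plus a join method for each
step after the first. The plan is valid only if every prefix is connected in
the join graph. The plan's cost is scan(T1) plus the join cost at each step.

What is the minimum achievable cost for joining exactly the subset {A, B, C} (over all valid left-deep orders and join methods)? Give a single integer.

Selinger DP over subsets of {A,B,C}:
  {B}: scan cost=400, card=400
  {A}: scan cost=50, card=50
  {C}: scan cost=40, card=40
  {AB}: card=10000; try (A,hash)→1400, (B,merge)→4400, (A,merge)→4750, (B,hash)→7300, (A,nl_idx)→12800, (B,nl)→20050 …(+1); best=1400 via (A,hash)
  {AC}: card=40; try (A,nl_idx)→320, (C,hash)→580, (A,merge)→670, (C,merge)→680, (A,hash)→680, (A,nl)→2040 …(+1); best=320 via (A,nl_idx)
  {ABC}: card=8000; try (B,merge)→4600, (B,hash)→7560, (C,hash)→11880, (B,nl)→16320, (C,merge)→151680, (C,nl)→401400; best=4600 via (B,merge)

4600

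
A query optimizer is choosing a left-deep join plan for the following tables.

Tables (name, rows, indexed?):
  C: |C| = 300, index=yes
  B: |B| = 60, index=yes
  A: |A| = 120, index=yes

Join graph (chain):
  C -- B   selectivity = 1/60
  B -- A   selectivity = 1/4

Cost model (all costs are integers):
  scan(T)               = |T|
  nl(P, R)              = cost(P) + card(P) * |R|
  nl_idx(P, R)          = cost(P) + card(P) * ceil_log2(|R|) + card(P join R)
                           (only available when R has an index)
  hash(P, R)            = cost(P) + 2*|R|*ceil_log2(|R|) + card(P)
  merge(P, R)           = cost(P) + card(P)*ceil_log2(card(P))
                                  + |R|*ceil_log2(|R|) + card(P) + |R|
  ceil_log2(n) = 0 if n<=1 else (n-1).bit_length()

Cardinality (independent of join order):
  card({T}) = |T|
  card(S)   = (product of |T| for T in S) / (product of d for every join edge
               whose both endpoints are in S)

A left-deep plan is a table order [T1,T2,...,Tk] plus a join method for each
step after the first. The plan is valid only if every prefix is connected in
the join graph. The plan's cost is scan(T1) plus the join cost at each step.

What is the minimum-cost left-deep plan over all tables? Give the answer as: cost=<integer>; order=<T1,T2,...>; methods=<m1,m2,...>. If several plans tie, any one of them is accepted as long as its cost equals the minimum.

cost=2880; order=B,C,A; methods=nl_idx,hash

Selinger DP (subsets sized 1..n):
  {C}: scan cost=300, card=300
  {B}: scan cost=60, card=60
  {A}: scan cost=120, card=120
  {BC}: card=300; try (C,nl_idx)→900, (B,hash)→1320, (B,nl_idx)→2400, (C,merge)→3480, (B,merge)→3720, (C,hash)→5520 …(+2); best=900 via (C,nl_idx)
  {AB}: card=1800; try (B,hash)→960, (A,merge)→1440, (B,merge)→1500, (A,hash)→1800, (A,nl_idx)→2280, (B,nl_idx)→2640 …(+2); best=960 via (B,hash)
  {ABC}: card=9000; try (A,hash)→2880, (A,merge)→4860, (C,hash)→8160, (A,nl_idx)→12000, (C,merge)→25560, (C,nl_idx)→26160 …(+2); best=2880 via (A,hash)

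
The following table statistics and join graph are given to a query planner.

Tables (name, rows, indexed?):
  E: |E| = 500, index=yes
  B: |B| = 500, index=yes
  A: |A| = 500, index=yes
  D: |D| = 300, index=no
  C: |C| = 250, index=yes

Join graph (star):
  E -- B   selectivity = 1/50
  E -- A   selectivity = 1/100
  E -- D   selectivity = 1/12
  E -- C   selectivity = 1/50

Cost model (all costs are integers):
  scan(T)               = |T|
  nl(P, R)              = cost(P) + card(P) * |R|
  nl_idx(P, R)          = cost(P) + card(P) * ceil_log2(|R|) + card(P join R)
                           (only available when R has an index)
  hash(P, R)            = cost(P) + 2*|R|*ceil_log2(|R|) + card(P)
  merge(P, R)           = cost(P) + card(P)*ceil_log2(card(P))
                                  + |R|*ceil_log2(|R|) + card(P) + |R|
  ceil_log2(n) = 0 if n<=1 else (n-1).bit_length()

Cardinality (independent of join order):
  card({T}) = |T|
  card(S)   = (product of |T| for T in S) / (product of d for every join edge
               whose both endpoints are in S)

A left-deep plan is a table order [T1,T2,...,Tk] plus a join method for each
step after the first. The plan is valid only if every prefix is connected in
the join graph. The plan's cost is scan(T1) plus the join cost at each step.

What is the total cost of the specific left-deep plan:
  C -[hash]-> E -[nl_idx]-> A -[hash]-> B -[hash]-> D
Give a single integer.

step 1: scan C: cost=250, card=250
step 2: join E via hash
    card(P join E) = 250*500/(50) = 2500
    cost = 250 + 2*500*9 + 250 = 9500
step 3: join A via nl_idx
    card(P join A) = 2500*500/(100) = 12500
    cost = 9500 + 2500*9 + 12500 = 44500
step 4: join B via hash
    card(P join B) = 12500*500/(50) = 125000
    cost = 44500 + 2*500*9 + 12500 = 66000
step 5: join D via hash
    card(P join D) = 125000*300/(12) = 3125000
    cost = 66000 + 2*300*9 + 125000 = 196400

196400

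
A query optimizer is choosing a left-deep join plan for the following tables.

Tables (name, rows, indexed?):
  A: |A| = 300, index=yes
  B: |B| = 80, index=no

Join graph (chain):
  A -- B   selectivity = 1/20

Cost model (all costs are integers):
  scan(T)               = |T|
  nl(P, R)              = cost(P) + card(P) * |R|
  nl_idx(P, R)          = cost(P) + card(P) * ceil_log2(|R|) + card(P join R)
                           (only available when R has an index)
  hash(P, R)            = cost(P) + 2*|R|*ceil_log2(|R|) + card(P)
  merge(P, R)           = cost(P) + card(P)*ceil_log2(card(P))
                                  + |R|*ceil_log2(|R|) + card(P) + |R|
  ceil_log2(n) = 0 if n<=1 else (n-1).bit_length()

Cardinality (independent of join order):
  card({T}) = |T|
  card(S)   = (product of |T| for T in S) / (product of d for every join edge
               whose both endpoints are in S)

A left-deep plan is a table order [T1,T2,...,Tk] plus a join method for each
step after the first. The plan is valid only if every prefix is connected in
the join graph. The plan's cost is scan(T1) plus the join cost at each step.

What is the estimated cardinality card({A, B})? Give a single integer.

Tables in S: A(300), B(80)
Edges inside S: A-B(d=20)
numerator = 300 * 80 = 24000
denominator = 20 = 20
card(S) = 24000 / 20 = 1200

1200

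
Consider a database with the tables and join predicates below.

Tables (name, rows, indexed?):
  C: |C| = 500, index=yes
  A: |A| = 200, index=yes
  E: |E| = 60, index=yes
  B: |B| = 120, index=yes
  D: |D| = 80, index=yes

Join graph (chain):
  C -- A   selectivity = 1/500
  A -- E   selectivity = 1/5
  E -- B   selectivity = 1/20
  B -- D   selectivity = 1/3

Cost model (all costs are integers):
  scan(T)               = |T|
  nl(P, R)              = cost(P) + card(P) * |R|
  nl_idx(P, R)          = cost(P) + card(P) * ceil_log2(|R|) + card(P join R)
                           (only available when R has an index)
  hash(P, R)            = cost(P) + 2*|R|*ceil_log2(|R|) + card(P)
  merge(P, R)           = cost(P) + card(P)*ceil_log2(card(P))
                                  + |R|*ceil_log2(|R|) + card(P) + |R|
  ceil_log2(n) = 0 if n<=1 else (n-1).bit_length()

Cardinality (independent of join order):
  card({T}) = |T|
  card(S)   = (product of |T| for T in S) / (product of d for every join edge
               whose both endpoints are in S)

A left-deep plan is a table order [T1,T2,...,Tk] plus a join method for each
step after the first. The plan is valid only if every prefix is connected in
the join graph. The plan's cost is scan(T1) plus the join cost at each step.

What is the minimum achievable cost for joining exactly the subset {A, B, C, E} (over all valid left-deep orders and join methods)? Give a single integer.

Selinger DP over subsets of {A,B,C,E}:
  {C}: scan cost=500, card=500
  {A}: scan cost=200, card=200
  {E}: scan cost=60, card=60
  {B}: scan cost=120, card=120
  {AC}: card=200; try (C,nl_idx)→2200, (A,hash)→4200, (A,nl_idx)→4700, (C,merge)→7000, (A,merge)→7300, (C,hash)→9400 …(+2); best=2200 via (C,nl_idx)
  {AE}: card=2400; try (E,hash)→1120, (A,merge)→2280, (E,merge)→2420, (A,nl_idx)→2940, (A,hash)→3320, (E,nl_idx)→3800 …(+2); best=1120 via (E,hash)
  {BE}: card=360; try (B,nl_idx)→840, (E,hash)→960, (E,nl_idx)→1200, (B,merge)→1440, (E,merge)→1500, (B,hash)→1800 …(+2); best=840 via (B,nl_idx)
  {ACE}: card=2400; try (E,hash)→3120, (E,merge)→4420, (E,nl_idx)→5800, (C,hash)→12520, (E,nl)→14200, (C,nl_idx)→25120 …(+2); best=3120 via (E,hash)
  {ABE}: card=14400; try (A,hash)→4400, (B,hash)→5200, (A,merge)→6240, (A,nl_idx)→18120, (B,nl_idx)→32320, (B,merge)→33280 …(+2); best=4400 via (A,hash)
  {ABCE}: card=14400; try (B,hash)→7200, (C,hash)→27800, (B,nl_idx)→34320, (B,merge)→35280, (C,nl_idx)→148400, (C,merge)→225400 …(+2); best=7200 via (B,hash)

7200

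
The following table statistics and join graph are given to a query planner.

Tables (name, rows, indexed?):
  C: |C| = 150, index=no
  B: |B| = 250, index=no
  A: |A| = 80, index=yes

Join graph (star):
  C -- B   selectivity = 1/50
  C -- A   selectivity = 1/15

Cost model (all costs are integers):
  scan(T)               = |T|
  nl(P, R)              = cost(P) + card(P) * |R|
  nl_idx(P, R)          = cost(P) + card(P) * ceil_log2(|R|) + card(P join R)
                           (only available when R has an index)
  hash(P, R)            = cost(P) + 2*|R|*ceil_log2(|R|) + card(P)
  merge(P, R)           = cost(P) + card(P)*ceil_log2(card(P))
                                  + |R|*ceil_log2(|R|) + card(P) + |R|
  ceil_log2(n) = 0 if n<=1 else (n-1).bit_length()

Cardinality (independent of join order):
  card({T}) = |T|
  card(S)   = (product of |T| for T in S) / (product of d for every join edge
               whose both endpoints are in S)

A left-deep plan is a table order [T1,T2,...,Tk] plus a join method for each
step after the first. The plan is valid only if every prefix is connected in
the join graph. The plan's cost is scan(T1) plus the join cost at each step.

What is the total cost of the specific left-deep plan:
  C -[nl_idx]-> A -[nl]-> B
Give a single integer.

202000

step 1: scan C: cost=150, card=150
step 2: join A via nl_idx
    card(P join A) = 150*80/(15) = 800
    cost = 150 + 150*7 + 800 = 2000
step 3: join B via nl
    card(P join B) = 800*250/(50) = 4000
    cost = 2000 + 800*250 = 202000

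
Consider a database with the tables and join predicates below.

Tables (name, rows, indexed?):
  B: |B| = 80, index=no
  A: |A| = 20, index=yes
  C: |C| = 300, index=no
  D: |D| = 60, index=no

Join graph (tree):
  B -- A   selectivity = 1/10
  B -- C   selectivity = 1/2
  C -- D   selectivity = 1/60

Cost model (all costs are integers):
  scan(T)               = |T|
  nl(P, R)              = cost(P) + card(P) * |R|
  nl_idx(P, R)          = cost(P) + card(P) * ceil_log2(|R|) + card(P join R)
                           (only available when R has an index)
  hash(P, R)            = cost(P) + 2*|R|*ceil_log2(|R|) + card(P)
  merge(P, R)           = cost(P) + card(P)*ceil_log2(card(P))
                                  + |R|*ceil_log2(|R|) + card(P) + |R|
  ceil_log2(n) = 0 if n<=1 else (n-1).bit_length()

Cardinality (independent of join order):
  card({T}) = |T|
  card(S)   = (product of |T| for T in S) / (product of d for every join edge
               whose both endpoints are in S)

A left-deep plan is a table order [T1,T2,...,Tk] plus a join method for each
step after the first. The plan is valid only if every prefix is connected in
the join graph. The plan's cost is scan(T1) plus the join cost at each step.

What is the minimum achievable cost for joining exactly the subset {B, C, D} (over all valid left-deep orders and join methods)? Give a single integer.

Selinger DP over subsets of {B,C,D}:
  {B}: scan cost=80, card=80
  {C}: scan cost=300, card=300
  {D}: scan cost=60, card=60
  {BC}: card=12000; try (B,hash)→1720, (C,merge)→3720, (B,merge)→3940, (C,hash)→5560, (C,nl)→24080, (B,nl)→24300; best=1720 via (B,hash)
  {CD}: card=300; try (D,hash)→1320, (C,merge)→3480, (D,merge)→3720, (C,hash)→5520, (C,nl)→18060, (D,nl)→18300; best=1320 via (D,hash)
  {BCD}: card=12000; try (B,hash)→2740, (B,merge)→4960, (D,hash)→14440, (B,nl)→25320, (D,merge)→182140, (D,nl)→721720; best=2740 via (B,hash)

2740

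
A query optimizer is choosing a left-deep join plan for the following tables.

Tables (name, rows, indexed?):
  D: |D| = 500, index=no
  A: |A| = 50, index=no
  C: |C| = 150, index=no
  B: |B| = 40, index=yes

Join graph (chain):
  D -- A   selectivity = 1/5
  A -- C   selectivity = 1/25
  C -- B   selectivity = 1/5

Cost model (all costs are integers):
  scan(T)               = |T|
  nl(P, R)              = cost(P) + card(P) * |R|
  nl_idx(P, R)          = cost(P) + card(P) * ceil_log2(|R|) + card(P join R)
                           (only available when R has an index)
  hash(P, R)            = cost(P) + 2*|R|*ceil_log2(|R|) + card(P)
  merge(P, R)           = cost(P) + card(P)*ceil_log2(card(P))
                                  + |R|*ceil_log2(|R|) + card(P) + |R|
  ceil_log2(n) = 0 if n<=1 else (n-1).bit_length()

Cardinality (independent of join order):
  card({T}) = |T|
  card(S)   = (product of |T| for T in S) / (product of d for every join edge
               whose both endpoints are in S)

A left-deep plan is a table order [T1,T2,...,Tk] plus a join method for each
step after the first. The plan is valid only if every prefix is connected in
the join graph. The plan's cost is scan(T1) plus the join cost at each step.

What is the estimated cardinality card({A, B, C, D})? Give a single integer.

Tables in S: A(50), B(40), C(150), D(500)
Edges inside S: D-A(d=5), A-C(d=25), C-B(d=5)
numerator = 50 * 40 * 150 * 500 = 150000000
denominator = 5 * 25 * 5 = 625
card(S) = 150000000 / 625 = 240000

240000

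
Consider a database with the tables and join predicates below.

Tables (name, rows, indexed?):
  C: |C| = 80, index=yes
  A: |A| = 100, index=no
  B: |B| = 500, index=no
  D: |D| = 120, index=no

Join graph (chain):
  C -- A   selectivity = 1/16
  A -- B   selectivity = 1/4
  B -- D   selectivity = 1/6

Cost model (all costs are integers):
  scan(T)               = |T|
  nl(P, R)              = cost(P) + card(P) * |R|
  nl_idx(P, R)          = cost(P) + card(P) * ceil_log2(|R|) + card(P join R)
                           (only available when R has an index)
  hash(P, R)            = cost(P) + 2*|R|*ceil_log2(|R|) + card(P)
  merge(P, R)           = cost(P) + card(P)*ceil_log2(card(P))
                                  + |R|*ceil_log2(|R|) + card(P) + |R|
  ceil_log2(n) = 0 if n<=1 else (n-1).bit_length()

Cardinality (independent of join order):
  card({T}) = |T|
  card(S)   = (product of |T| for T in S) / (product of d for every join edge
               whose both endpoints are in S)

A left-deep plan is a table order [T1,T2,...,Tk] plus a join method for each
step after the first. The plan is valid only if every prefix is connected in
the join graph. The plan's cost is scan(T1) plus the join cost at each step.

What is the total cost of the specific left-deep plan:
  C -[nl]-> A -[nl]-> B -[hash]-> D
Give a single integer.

322260

step 1: scan C: cost=80, card=80
step 2: join A via nl
    card(P join A) = 80*100/(16) = 500
    cost = 80 + 80*100 = 8080
step 3: join B via nl
    card(P join B) = 500*500/(4) = 62500
    cost = 8080 + 500*500 = 258080
step 4: join D via hash
    card(P join D) = 62500*120/(6) = 1250000
    cost = 258080 + 2*120*7 + 62500 = 322260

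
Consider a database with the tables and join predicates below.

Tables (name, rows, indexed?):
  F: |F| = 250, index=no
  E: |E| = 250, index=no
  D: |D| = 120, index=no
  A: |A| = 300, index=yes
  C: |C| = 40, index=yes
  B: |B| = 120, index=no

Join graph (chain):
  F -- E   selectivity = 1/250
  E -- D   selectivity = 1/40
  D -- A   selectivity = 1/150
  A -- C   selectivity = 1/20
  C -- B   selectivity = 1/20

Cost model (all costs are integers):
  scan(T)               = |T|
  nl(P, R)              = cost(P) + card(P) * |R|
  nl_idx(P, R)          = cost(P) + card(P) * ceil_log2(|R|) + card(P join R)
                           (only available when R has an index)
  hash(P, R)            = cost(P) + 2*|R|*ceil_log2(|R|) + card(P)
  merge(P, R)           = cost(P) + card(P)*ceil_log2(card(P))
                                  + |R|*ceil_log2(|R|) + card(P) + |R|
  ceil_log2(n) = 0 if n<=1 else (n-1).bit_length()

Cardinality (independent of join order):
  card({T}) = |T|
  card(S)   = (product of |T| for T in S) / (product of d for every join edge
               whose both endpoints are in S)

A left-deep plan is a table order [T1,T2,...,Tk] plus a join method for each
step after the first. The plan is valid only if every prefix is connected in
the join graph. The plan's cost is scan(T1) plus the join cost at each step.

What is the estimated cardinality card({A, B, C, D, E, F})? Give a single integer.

18000

Tables in S: A(300), B(120), C(40), D(120), E(250), F(250)
Edges inside S: F-E(d=250), E-D(d=40), D-A(d=150), A-C(d=20), C-B(d=20)
numerator = 300 * 120 * 40 * 120 * 250 * 250 = 10800000000000
denominator = 250 * 40 * 150 * 20 * 20 = 600000000
card(S) = 10800000000000 / 600000000 = 18000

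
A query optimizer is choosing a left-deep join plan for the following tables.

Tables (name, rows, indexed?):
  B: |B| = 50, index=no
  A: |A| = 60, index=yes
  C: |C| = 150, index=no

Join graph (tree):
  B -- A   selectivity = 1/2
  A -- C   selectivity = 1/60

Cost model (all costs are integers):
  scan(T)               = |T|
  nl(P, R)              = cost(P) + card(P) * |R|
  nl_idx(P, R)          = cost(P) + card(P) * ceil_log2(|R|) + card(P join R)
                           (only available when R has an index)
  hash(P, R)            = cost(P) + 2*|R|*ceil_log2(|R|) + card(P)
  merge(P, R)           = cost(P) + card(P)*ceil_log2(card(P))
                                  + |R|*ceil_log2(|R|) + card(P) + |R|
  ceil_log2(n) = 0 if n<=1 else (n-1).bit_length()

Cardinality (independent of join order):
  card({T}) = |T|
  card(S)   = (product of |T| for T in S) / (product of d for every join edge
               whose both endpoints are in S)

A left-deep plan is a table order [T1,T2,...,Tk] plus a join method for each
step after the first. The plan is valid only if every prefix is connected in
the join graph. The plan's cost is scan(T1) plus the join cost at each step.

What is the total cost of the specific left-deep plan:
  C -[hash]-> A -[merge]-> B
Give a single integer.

2720

step 1: scan C: cost=150, card=150
step 2: join A via hash
    card(P join A) = 150*60/(60) = 150
    cost = 150 + 2*60*6 + 150 = 1020
step 3: join B via merge
    card(P join B) = 150*50/(2) = 3750
    cost = 1020 + 150*8 + 50*6 + 150 + 50 = 2720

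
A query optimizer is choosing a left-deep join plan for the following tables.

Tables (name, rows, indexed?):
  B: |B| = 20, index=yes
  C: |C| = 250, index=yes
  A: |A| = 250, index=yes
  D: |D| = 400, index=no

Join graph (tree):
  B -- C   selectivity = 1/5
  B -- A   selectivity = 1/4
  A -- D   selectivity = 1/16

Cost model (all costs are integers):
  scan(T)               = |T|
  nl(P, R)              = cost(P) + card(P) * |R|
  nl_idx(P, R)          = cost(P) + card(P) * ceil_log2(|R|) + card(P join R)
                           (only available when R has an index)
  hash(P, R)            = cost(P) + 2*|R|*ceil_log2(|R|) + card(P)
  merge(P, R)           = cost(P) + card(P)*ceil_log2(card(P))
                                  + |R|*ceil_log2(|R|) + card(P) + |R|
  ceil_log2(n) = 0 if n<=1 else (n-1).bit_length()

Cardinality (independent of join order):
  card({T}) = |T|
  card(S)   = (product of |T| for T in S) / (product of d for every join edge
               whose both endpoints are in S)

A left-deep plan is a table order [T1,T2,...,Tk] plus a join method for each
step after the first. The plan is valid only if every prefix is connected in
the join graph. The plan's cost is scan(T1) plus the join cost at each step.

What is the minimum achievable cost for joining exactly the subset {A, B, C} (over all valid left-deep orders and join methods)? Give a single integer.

Selinger DP over subsets of {A,B,C}:
  {B}: scan cost=20, card=20
  {C}: scan cost=250, card=250
  {A}: scan cost=250, card=250
  {BC}: card=1000; try (B,hash)→700, (C,nl_idx)→1180, (C,merge)→2390, (B,nl_idx)→2500, (B,merge)→2620, (C,hash)→4040 …(+2); best=700 via (B,hash)
  {AB}: card=1250; try (B,hash)→700, (A,nl_idx)→1430, (A,merge)→2390, (B,merge)→2620, (B,nl_idx)→2750, (A,hash)→4040 …(+2); best=700 via (B,hash)
  {ABC}: card=62500; try (A,hash)→5700, (C,hash)→5950, (A,merge)→13950, (C,merge)→17950, (A,nl_idx)→71200, (C,nl_idx)→73200 …(+2); best=5700 via (A,hash)

5700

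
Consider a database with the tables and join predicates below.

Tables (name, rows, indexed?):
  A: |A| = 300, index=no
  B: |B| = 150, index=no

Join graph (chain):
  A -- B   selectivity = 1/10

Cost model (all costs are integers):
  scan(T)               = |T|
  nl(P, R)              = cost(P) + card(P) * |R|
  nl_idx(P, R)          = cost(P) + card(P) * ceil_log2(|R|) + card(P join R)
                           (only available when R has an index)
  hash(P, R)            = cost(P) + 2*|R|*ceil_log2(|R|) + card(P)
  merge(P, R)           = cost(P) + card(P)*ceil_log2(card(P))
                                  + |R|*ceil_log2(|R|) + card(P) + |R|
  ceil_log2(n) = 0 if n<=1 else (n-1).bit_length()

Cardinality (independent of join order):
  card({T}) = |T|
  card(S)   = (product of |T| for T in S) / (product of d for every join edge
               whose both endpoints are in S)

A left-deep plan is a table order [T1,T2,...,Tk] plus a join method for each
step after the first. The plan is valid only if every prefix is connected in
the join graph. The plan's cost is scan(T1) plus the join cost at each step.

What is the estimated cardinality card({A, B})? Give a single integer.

4500

Tables in S: A(300), B(150)
Edges inside S: A-B(d=10)
numerator = 300 * 150 = 45000
denominator = 10 = 10
card(S) = 45000 / 10 = 4500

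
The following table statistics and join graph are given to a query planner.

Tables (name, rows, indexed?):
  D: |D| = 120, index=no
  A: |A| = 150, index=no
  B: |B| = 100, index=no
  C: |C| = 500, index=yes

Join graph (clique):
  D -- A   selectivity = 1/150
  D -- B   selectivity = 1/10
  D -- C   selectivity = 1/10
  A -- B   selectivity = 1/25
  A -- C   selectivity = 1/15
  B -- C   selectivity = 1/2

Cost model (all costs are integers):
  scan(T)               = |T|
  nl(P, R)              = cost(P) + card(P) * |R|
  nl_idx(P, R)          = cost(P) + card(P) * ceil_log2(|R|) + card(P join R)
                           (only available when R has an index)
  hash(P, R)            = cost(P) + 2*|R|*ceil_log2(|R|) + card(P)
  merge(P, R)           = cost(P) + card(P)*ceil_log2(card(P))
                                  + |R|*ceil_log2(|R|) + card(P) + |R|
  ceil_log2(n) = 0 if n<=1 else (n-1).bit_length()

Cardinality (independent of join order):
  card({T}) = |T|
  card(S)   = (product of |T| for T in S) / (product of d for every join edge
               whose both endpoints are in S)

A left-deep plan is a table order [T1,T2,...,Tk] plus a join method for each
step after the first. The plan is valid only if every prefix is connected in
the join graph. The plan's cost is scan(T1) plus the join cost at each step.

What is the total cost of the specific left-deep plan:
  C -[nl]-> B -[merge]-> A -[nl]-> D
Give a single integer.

step 1: scan C: cost=500, card=500
step 2: join B via nl
    card(P join B) = 500*100/(2) = 25000
    cost = 500 + 500*100 = 50500
step 3: join A via merge
    card(P join A) = 25000*150/(25*15) = 10000
    cost = 50500 + 25000*15 + 150*8 + 25000 + 150 = 451850
step 4: join D via nl
    card(P join D) = 10000*120/(150*10*10) = 80
    cost = 451850 + 10000*120 = 1651850

1651850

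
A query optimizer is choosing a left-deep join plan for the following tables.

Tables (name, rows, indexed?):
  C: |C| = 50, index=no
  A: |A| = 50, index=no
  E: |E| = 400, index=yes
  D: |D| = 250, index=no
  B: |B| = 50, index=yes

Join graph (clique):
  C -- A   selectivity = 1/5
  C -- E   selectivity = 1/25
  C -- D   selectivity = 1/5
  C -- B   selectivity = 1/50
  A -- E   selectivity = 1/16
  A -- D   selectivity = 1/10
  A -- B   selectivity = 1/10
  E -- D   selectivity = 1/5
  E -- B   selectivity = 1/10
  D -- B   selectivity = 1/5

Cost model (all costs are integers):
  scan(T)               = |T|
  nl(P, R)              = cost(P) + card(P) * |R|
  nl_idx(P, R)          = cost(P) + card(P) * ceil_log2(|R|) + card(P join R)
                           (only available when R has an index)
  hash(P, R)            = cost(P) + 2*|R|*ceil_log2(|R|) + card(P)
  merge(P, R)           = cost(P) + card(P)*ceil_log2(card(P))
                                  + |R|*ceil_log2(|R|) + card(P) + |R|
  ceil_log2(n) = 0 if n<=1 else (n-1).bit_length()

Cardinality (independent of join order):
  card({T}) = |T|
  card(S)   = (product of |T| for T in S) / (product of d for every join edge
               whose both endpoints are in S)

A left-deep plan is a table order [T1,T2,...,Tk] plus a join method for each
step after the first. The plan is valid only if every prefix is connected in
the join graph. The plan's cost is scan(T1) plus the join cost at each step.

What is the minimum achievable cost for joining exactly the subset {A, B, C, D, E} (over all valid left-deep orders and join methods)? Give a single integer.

Selinger DP over subsets of {A,B,C,D,E}:
  {C}: scan cost=50, card=50
  {A}: scan cost=50, card=50
  {E}: scan cost=400, card=400
  {D}: scan cost=250, card=250
  {B}: scan cost=50, card=50
  {AC}: card=500; try (C,hash)→700, (A,hash)→700, (C,merge)→750, (A,merge)→750, (C,nl)→2550, (A,nl)→2550; best=700 via (C,hash)
  {CE}: card=800; try (E,nl_idx)→1300, (C,hash)→1400, (E,merge)→4400, (C,merge)→4750, (E,hash)→7300, (E,nl)→20050 …(+1); best=1300 via (E,nl_idx)
  {CD}: card=2500; try (C,hash)→1100, (D,merge)→2650, (C,merge)→2850, (D,hash)→4100, (D,nl)→12550, (C,nl)→12750; best=1100 via (C,hash)
  {BC}: card=50; try (B,nl_idx)→400, (C,hash)→700, (B,hash)→700, (C,merge)→750, (B,merge)→750, (C,nl)→2550 …(+1); best=400 via (B,nl_idx)
  {AE}: card=1250; try (A,hash)→1400, (E,nl_idx)→1750, (E,merge)→4400, (A,merge)→4750, (E,hash)→7300, (E,nl)→20050 …(+1); best=1400 via (A,hash)
  {AD}: card=1250; try (A,hash)→1100, (D,merge)→2650, (A,merge)→2850, (D,hash)→4100, (D,nl)→12550, (A,nl)→12750; best=1100 via (A,hash)
  {AB}: card=250; try (B,nl_idx)→600, (B,hash)→700, (A,hash)→700, (B,merge)→750, (A,merge)→750, (B,nl)→2550 …(+1); best=600 via (B,nl_idx)
  {DE}: card=20000; try (D,hash)→4800, (E,merge)→6500, (D,merge)→6650, (E,hash)→7700, (E,nl_idx)→22500, (E,nl)→100250 …(+1); best=4800 via (D,hash)
  {BE}: card=2000; try (B,hash)→1400, (E,nl_idx)→2500, (E,merge)→4400, (B,merge)→4750, (B,nl_idx)→4800, (E,hash)→7300 …(+2); best=1400 via (B,hash)
  {BD}: card=2500; try (B,hash)→1100, (D,merge)→2650, (B,merge)→2850, (D,hash)→4100, (B,nl_idx)→4250, (D,nl)→12550 …(+1); best=1100 via (B,hash)
  {ACE}: card=500; try (A,hash)→2700, (C,hash)→3250, (E,nl_idx)→5700, (E,hash)→8400, (E,merge)→9700, (A,merge)→10450 …(+4); best=2700 via (A,hash)
  {ACD}: card=2500; try (C,hash)→2950, (A,hash)→4200, (D,hash)→5200, (D,merge)→7950, (C,merge)→16450, (A,merge)→33950 …(+3); best=2950 via (C,hash)
  {ABC}: card=50; try (A,hash)→1050, (A,merge)→1100, (C,hash)→1450, (B,hash)→1800, (A,nl)→2900, (C,merge)→3200 …(+4); best=1050 via (A,hash)
  {CDE}: card=8000; try (D,hash)→6100, (E,hash)→10800, (D,merge)→12350, (C,hash)→25400, (E,nl_idx)→31600, (E,merge)→37600 …(+4); best=6100 via (D,hash)
  {BCE}: card=80; try (E,nl_idx)→930, (B,hash)→2700, (C,hash)→4000, (E,merge)→4750, (B,nl_idx)→6180, (E,hash)→7650 …(+5); best=930 via (E,nl_idx)
  {BCD}: card=500; try (D,merge)→3000, (C,hash)→4200, (B,hash)→4200, (D,hash)→4450, (D,nl)→12900, (B,nl_idx)→16600 …(+4); best=3000 via (D,merge)
  {ADE}: card=6250; try (D,hash)→6650, (E,hash)→9550, (E,nl_idx)→18600, (D,merge)→18650, (E,merge)→20100, (A,hash)→25400 …(+4); best=6650 via (D,hash)
  {ABE}: card=625; try (B,hash)→3250, (E,nl_idx)→3475, (A,hash)→4000, (E,merge)→6850, (E,hash)→8050, (B,nl_idx)→9525 …(+5); best=3250 via (B,hash)
  {ABD}: card=1250; try (B,hash)→2950, (A,hash)→4200, (D,hash)→4850, (D,merge)→5100, (B,nl_idx)→9850, (B,merge)→16450 …(+4); best=2950 via (B,hash)
  {BDE}: card=20000; try (D,hash)→7400, (E,hash)→10800, (B,hash)→25400, (D,merge)→27650, (E,merge)→37600, (E,nl_idx)→43600 …(+5); best=7400 via (D,hash)
  {ACDE}: card=500; try (D,hash)→7200, (D,merge)→9950, (E,hash)→12650, (C,hash)→13500, (A,hash)→14700, (E,nl_idx)→25950 …(+7); best=7200 via (D,hash)
  {ABCE}: card=5; try (E,nl_idx)→1505, (A,hash)→1610, (A,merge)→1920, (B,hash)→3800, (C,hash)→4475, (A,nl)→4930 …(+8); best=1505 via (E,nl_idx)
  {ABCD}: card=50; try (D,merge)→3650, (A,hash)→4100, (C,hash)→4800, (D,hash)→5100, (B,hash)→6050, (A,merge)→8350 …(+7); best=3650 via (D,merge)
  {BCDE}: card=160; try (D,merge)→3820, (D,hash)→5010, (E,nl_idx)→7660, (E,hash)→10700, (E,merge)→12000, (B,hash)→14700 …(+8); best=3820 via (D,merge)
  {ABDE}: card=625; try (D,hash)→7875, (E,hash)→11400, (D,merge)→12375, (B,hash)→13500, (E,nl_idx)→14825, (E,merge)→21950 …(+8); best=7875 via (D,hash)
  {ABCDE}: card=1; try (D,nl)→2755, (D,merge)→3775, (E,nl_idx)→4101, (A,hash)→4580, (D,hash)→5510, (A,merge)→5610 …(+11); best=2755 via (D,nl)

2755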